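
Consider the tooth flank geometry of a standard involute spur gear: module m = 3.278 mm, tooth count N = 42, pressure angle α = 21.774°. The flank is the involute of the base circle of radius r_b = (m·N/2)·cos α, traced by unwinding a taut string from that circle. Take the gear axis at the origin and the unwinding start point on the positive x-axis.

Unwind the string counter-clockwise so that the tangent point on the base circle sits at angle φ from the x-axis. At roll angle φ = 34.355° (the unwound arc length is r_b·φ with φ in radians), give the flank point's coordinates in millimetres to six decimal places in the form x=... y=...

pitch radius r_p = m·N/2 = 3.278·42/2 = 68.838000
base radius r_b = r_p·cos α = 68.838000·cos 21.774° = 63.926701
roll angle φ = 34.355° = 0.59960786 rad
x = r_b·(cos φ + φ·sin φ) = 63.926701·(0.82555697 + 0.59960786·0.56431879) = 74.406011
y = r_b·(sin φ − φ·cos φ) = 63.926701·(0.56431879 − 0.59960786·0.82555697) = 4.430653

x=74.406011 y=4.430653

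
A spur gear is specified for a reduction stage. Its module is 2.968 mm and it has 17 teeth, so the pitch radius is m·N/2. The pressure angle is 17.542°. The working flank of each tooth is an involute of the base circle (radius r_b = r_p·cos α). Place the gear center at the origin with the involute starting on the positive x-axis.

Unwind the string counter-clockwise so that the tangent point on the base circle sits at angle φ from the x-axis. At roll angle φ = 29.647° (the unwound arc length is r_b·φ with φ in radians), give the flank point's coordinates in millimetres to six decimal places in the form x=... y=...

x=27.062679 y=1.081390

pitch radius r_p = m·N/2 = 2.968·17/2 = 25.228000
base radius r_b = r_p·cos α = 25.228000·cos 17.542° = 24.054804
roll angle φ = 29.647° = 0.51743776 rad
x = r_b·(cos φ + φ·sin φ) = 24.054804·(0.86908945 + 0.51743776·0.49465495) = 27.062679
y = r_b·(sin φ − φ·cos φ) = 24.054804·(0.49465495 − 0.51743776·0.86908945) = 1.081390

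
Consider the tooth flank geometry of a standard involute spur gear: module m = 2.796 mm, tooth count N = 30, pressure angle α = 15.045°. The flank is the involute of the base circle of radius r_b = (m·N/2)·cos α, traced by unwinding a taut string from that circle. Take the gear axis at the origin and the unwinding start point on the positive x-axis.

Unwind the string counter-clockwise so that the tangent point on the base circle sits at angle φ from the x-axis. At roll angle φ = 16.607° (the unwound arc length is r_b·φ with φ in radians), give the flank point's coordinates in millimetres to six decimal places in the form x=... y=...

pitch radius r_p = m·N/2 = 2.796·30/2 = 41.940000
base radius r_b = r_p·cos α = 41.940000·cos 15.045° = 40.502391
roll angle φ = 16.607° = 0.28984683 rad
x = r_b·(cos φ + φ·sin φ) = 40.502391·(0.95828766 + 0.28984683·0.28580545) = 42.168152
y = r_b·(sin φ − φ·cos φ) = 40.502391·(0.28580545 − 0.28984683·0.95828766) = 0.325996

x=42.168152 y=0.325996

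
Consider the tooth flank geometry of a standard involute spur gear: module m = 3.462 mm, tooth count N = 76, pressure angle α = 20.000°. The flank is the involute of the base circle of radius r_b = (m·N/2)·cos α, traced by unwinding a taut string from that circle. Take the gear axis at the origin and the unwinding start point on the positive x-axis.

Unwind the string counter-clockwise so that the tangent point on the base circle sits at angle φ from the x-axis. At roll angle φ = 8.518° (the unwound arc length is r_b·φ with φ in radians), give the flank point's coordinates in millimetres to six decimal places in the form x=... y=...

pitch radius r_p = m·N/2 = 3.462·76/2 = 131.556000
base radius r_b = r_p·cos α = 131.556000·cos 20.000° = 123.622202
roll angle φ = 8.518° = 0.14866715 rad
x = r_b·(cos φ + φ·sin φ) = 123.622202·(0.98896938 + 0.14866715·0.14812011) = 124.980807
y = r_b·(sin φ − φ·cos φ) = 123.622202·(0.14812011 − 0.14866715·0.98896938) = 0.135101

x=124.980807 y=0.135101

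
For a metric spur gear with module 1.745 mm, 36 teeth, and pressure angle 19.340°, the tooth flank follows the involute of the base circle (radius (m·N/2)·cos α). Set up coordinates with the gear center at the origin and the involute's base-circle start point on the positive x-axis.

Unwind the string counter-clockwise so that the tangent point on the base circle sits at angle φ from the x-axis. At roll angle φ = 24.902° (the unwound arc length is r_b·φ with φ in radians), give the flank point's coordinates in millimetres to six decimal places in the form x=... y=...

x=32.305932 y=0.795847

pitch radius r_p = m·N/2 = 1.745·36/2 = 31.410000
base radius r_b = r_p·cos α = 31.410000·cos 19.340° = 29.637533
roll angle φ = 24.902° = 0.43462189 rad
x = r_b·(cos φ + φ·sin φ) = 29.637533·(0.90702932 + 0.43462189·0.42106747) = 32.305932
y = r_b·(sin φ − φ·cos φ) = 29.637533·(0.42106747 − 0.43462189·0.90702932) = 0.795847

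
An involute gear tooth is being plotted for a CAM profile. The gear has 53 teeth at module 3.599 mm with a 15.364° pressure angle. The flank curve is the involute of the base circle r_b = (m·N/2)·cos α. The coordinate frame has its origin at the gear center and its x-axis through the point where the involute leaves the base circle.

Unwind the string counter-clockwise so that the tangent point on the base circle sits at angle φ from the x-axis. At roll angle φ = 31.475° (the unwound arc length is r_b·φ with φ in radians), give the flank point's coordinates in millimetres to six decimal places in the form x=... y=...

pitch radius r_p = m·N/2 = 3.599·53/2 = 95.373500
base radius r_b = r_p·cos α = 95.373500·cos 15.364° = 91.965048
roll angle φ = 31.475° = 0.54934238 rad
x = r_b·(cos φ + φ·sin φ) = 91.965048·(0.85286807 + 0.54934238·0.52212648) = 104.812039
y = r_b·(sin φ − φ·cos φ) = 91.965048·(0.52212648 − 0.54934238·0.85286807) = 4.930238

x=104.812039 y=4.930238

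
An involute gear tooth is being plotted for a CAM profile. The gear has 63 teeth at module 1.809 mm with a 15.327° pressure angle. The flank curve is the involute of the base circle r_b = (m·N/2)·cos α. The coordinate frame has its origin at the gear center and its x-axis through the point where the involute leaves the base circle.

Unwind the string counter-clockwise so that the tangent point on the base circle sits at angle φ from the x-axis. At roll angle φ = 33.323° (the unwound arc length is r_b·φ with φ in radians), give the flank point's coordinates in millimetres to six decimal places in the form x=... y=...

pitch radius r_p = m·N/2 = 1.809·63/2 = 56.983500
base radius r_b = r_p·cos α = 56.983500·cos 15.327° = 54.956766
roll angle φ = 33.323° = 0.58159607 rad
x = r_b·(cos φ + φ·sin φ) = 54.956766·(0.83558690 + 0.58159607·0.54935829) = 63.480094
y = r_b·(sin φ − φ·cos φ) = 54.956766·(0.54935829 − 0.58159607·0.83558690) = 3.483392

x=63.480094 y=3.483392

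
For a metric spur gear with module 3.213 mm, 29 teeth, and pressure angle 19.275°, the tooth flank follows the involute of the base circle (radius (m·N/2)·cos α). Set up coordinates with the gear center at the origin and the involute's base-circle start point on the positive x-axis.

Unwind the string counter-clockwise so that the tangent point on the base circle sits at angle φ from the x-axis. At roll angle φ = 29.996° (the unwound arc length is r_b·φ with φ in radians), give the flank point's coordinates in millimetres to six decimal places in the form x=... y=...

pitch radius r_p = m·N/2 = 3.213·29/2 = 46.588500
base radius r_b = r_p·cos α = 46.588500·cos 19.275° = 43.976985
roll angle φ = 29.996° = 0.52352896 rad
x = r_b·(cos φ + φ·sin φ) = 43.976985·(0.86606031 + 0.52352896·0.49993954) = 49.596942
y = r_b·(sin φ − φ·cos φ) = 43.976985·(0.49993954 − 0.52352896·0.86606031) = 2.046332

x=49.596942 y=2.046332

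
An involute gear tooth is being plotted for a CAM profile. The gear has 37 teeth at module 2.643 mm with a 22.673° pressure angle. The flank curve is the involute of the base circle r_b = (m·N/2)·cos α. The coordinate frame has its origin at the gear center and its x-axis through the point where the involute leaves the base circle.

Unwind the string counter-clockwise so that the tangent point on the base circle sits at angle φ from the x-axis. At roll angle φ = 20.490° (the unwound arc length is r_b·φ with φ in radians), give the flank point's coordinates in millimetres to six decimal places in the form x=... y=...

x=47.910270 y=0.679065

pitch radius r_p = m·N/2 = 2.643·37/2 = 48.895500
base radius r_b = r_p·cos α = 48.895500·cos 22.673° = 45.116848
roll angle φ = 20.490° = 0.35761796 rad
x = r_b·(cos φ + φ·sin φ) = 45.116848·(0.93673330 + 0.35761796·0.35004390) = 47.910270
y = r_b·(sin φ − φ·cos φ) = 45.116848·(0.35004390 − 0.35761796·0.93673330) = 0.679065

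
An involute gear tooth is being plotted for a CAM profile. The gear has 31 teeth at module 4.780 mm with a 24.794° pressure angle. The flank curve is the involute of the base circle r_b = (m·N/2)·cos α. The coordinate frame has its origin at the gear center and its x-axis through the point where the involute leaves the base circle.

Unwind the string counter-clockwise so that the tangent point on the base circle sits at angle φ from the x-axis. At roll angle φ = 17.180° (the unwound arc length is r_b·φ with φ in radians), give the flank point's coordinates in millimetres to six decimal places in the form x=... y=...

pitch radius r_p = m·N/2 = 4.780·31/2 = 74.090000
base radius r_b = r_p·cos α = 74.090000·cos 24.794° = 67.260487
roll angle φ = 17.180° = 0.29984757 rad
x = r_b·(cos φ + φ·sin φ) = 67.260487·(0.95538153 + 0.29984757·0.29537458) = 70.216510
y = r_b·(sin φ − φ·cos φ) = 67.260487·(0.29537458 − 0.29984757·0.95538153) = 0.599005

x=70.216510 y=0.599005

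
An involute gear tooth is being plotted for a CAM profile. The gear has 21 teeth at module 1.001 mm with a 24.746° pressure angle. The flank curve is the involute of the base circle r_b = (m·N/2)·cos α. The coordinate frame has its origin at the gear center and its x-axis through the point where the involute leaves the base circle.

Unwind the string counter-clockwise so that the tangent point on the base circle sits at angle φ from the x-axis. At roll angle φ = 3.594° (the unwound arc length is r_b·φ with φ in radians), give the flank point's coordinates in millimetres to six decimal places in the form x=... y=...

x=9.564107 y=0.000785

pitch radius r_p = m·N/2 = 1.001·21/2 = 10.510500
base radius r_b = r_p·cos α = 10.510500·cos 24.746° = 9.545346
roll angle φ = 3.594° = 0.06272713 rad
x = r_b·(cos φ + φ·sin φ) = 9.545346·(0.99803330 + 0.06272713·0.06268601) = 9.564107
y = r_b·(sin φ − φ·cos φ) = 9.545346·(0.06268601 − 0.06272713·0.99803330) = 0.000785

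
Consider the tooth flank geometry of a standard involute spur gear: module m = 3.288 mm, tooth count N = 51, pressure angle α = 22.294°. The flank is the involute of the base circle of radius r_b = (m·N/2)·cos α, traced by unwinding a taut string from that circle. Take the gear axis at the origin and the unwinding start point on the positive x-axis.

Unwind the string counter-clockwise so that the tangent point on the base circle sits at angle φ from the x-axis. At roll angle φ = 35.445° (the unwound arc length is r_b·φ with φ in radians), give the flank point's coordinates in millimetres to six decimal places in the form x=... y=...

pitch radius r_p = m·N/2 = 3.288·51/2 = 83.844000
base radius r_b = r_p·cos α = 83.844000·cos 22.294° = 77.576615
roll angle φ = 35.445° = 0.61863195 rad
x = r_b·(cos φ + φ·sin φ) = 77.576615·(0.81467258 + 0.61863195·0.57992119) = 91.030755
y = r_b·(sin φ − φ·cos φ) = 77.576615·(0.57992119 − 0.61863195·0.81467258) = 5.891068

x=91.030755 y=5.891068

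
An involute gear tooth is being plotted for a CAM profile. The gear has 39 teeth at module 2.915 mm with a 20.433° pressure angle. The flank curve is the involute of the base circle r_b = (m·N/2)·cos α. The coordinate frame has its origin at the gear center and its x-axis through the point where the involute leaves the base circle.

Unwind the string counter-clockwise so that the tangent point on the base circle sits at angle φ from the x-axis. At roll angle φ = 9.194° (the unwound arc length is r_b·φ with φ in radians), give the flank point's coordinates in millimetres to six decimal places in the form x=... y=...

pitch radius r_p = m·N/2 = 2.915·39/2 = 56.842500
base radius r_b = r_p·cos α = 56.842500·cos 20.433° = 53.266031
roll angle φ = 9.194° = 0.16046557 rad
x = r_b·(cos φ + φ·sin φ) = 53.266031·(0.98715300 + 0.16046557·0.15977781) = 53.947401
y = r_b·(sin φ − φ·cos φ) = 53.266031·(0.15977781 − 0.16046557·0.98715300) = 0.073174

x=53.947401 y=0.073174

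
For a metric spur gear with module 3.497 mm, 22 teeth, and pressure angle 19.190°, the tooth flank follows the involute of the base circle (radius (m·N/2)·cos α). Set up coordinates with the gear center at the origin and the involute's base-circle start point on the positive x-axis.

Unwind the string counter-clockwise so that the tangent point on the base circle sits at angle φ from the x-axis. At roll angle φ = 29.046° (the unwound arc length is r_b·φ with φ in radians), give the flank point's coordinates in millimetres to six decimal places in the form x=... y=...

pitch radius r_p = m·N/2 = 3.497·22/2 = 38.467000
base radius r_b = r_p·cos α = 38.467000·cos 19.190° = 36.329533
roll angle φ = 29.046° = 0.50694833 rad
x = r_b·(cos φ + φ·sin φ) = 36.329533·(0.87423020 + 0.50694833·0.48551165) = 40.702138
y = r_b·(sin φ − φ·cos φ) = 36.329533·(0.48551165 − 0.50694833·0.87423020) = 1.537543

x=40.702138 y=1.537543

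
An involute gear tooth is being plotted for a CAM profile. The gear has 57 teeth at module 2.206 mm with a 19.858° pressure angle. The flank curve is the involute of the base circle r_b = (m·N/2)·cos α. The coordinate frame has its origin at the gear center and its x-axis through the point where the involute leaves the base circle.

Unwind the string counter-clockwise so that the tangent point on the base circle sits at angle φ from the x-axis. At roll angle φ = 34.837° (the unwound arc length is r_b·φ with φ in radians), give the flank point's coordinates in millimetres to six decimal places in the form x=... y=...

x=69.073194 y=4.268924

pitch radius r_p = m·N/2 = 2.206·57/2 = 62.871000
base radius r_b = r_p·cos α = 62.871000·cos 19.858° = 59.132526
roll angle φ = 34.837° = 0.60802035 rad
x = r_b·(cos φ + φ·sin φ) = 59.132526·(0.82078049 + 0.60802035·0.57124372) = 69.073194
y = r_b·(sin φ − φ·cos φ) = 59.132526·(0.57124372 − 0.60802035·0.82078049) = 4.268924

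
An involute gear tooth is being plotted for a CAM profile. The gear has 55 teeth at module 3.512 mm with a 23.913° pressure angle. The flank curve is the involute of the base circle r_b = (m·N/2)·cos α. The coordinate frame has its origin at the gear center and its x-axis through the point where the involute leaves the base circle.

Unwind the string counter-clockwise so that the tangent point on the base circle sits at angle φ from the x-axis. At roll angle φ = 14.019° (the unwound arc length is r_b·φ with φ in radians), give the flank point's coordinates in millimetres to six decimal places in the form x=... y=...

x=90.893173 y=0.428519

pitch radius r_p = m·N/2 = 3.512·55/2 = 96.580000
base radius r_b = r_p·cos α = 96.580000·cos 23.913° = 88.289767
roll angle φ = 14.019° = 0.24467771 rad
x = r_b·(cos φ + φ·sin φ) = 88.289767·(0.97021545 + 0.24467771·0.24224364) = 90.893173
y = r_b·(sin φ − φ·cos φ) = 88.289767·(0.24224364 − 0.24467771·0.97021545) = 0.428519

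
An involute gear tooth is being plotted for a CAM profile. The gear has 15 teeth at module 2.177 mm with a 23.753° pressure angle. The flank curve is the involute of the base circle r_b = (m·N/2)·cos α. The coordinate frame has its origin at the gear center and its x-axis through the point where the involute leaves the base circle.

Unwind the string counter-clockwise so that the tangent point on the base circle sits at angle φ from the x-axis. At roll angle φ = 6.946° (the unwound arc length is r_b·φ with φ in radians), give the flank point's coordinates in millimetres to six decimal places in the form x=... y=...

x=15.053819 y=0.008862

pitch radius r_p = m·N/2 = 2.177·15/2 = 16.327500
base radius r_b = r_p·cos α = 16.327500·cos 23.753° = 14.944404
roll angle φ = 6.946° = 0.12123057 rad
x = r_b·(cos φ + φ·sin φ) = 14.944404·(0.99266057 + 0.12123057·0.12093384) = 15.053819
y = r_b·(sin φ − φ·cos φ) = 14.944404·(0.12093384 − 0.12123057·0.99266057) = 0.008862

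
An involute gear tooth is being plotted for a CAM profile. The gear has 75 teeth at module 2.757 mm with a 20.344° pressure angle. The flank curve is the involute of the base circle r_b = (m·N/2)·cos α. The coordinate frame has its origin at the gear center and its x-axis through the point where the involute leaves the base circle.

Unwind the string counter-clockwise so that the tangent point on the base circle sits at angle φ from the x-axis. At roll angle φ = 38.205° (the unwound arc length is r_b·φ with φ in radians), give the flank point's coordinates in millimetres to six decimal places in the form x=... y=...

x=116.152122 y=9.160796

pitch radius r_p = m·N/2 = 2.757·75/2 = 103.387500
base radius r_b = r_p·cos α = 103.387500·cos 20.344° = 96.938418
roll angle φ = 38.205° = 0.66680304 rad
x = r_b·(cos φ + φ·sin φ) = 96.938418·(0.78580292 + 0.66680304·0.61847697) = 116.152122
y = r_b·(sin φ − φ·cos φ) = 96.938418·(0.61847697 − 0.66680304·0.78580292) = 9.160796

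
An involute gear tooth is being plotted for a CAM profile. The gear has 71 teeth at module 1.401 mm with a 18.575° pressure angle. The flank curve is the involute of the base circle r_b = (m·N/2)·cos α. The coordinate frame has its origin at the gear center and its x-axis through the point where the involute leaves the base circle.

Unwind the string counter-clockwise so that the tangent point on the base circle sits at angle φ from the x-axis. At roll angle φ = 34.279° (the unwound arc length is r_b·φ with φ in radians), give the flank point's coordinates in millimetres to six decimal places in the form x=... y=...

pitch radius r_p = m·N/2 = 1.401·71/2 = 49.735500
base radius r_b = r_p·cos α = 49.735500·cos 18.575° = 47.144653
roll angle φ = 34.279° = 0.59828141 rad
x = r_b·(cos φ + φ·sin φ) = 47.144653·(0.82630478 + 0.59828141·0.56322323) = 54.841997
y = r_b·(sin φ − φ·cos φ) = 47.144653·(0.56322323 − 0.59828141·0.82630478) = 3.246401

x=54.841997 y=3.246401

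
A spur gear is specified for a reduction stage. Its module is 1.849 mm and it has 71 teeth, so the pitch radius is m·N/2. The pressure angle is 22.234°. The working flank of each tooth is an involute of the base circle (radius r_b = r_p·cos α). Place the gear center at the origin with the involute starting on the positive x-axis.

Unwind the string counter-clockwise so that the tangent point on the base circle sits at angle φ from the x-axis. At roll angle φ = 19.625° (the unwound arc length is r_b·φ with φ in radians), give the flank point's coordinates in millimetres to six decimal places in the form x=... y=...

x=64.219234 y=0.804352

pitch radius r_p = m·N/2 = 1.849·71/2 = 65.639500
base radius r_b = r_p·cos α = 65.639500·cos 22.234° = 60.758954
roll angle φ = 19.625° = 0.34252087 rad
x = r_b·(cos φ + φ·sin φ) = 60.758954·(0.94191099 + 0.34252087·0.33586259) = 64.219234
y = r_b·(sin φ − φ·cos φ) = 60.758954·(0.33586259 − 0.34252087·0.94191099) = 0.804352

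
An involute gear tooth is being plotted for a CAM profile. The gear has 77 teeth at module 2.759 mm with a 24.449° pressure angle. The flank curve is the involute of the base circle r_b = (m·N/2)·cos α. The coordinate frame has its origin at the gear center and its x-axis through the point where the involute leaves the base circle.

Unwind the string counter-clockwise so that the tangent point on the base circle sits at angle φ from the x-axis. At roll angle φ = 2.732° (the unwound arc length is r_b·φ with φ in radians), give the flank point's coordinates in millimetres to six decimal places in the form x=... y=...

pitch radius r_p = m·N/2 = 2.759·77/2 = 106.221500
base radius r_b = r_p·cos α = 106.221500·cos 24.449° = 96.696622
roll angle φ = 2.732° = 0.04768240 rad
x = r_b·(cos φ + φ·sin φ) = 96.696622·(0.99886341 + 0.04768240·0.04766433) = 96.806485
y = r_b·(sin φ − φ·cos φ) = 96.696622·(0.04766433 − 0.04768240·0.99886341) = 0.003494

x=96.806485 y=0.003494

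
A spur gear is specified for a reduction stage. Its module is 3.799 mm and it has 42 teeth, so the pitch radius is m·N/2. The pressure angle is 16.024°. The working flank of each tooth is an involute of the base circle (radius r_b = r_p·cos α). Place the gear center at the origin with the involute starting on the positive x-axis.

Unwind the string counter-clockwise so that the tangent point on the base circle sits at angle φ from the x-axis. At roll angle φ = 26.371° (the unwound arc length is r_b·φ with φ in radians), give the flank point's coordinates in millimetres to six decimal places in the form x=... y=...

x=84.376049 y=2.439723

pitch radius r_p = m·N/2 = 3.799·42/2 = 79.779000
base radius r_b = r_p·cos α = 79.779000·cos 16.024° = 76.679279
roll angle φ = 26.371° = 0.46026078 rad
x = r_b·(cos φ + φ·sin φ) = 76.679279·(0.89593670 + 0.46026078·0.44418176) = 84.376049
y = r_b·(sin φ − φ·cos φ) = 76.679279·(0.44418176 − 0.46026078·0.89593670) = 2.439723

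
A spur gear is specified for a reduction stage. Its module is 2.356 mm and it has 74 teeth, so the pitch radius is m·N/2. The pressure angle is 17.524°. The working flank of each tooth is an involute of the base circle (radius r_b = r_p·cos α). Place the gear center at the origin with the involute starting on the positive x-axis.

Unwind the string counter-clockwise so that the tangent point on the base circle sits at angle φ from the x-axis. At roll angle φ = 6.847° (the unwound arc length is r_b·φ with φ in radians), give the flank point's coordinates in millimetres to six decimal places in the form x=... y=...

pitch radius r_p = m·N/2 = 2.356·74/2 = 87.172000
base radius r_b = r_p·cos α = 87.172000·cos 17.524° = 83.126427
roll angle φ = 6.847° = 0.11950269 rad
x = r_b·(cos φ + φ·sin φ) = 83.126427·(0.99286805 + 0.11950269·0.11921846) = 83.717869
y = r_b·(sin φ − φ·cos φ) = 83.126427·(0.11921846 − 0.11950269·0.99286805) = 0.047221

x=83.717869 y=0.047221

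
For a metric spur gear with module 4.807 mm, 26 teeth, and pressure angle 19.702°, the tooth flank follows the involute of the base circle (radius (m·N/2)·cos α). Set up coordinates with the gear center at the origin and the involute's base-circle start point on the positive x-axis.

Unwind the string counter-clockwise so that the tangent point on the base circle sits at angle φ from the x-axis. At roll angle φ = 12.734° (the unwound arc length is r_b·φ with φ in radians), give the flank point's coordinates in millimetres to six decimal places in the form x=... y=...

x=60.267832 y=0.214229

pitch radius r_p = m·N/2 = 4.807·26/2 = 62.491000
base radius r_b = r_p·cos α = 62.491000·cos 19.702° = 58.832700
roll angle φ = 12.734° = 0.22225023 rad
x = r_b·(cos φ + φ·sin φ) = 58.832700·(0.97540391 + 0.22225023·0.22042506) = 60.267832
y = r_b·(sin φ − φ·cos φ) = 58.832700·(0.22042506 − 0.22225023·0.97540391) = 0.214229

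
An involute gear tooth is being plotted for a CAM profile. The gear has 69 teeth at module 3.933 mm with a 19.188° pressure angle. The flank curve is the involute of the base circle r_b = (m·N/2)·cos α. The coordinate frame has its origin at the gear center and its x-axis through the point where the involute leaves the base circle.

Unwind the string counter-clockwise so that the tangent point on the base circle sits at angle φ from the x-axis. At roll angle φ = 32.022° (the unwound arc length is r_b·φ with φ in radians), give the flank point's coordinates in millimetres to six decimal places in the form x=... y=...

x=146.628709 y=7.226856

pitch radius r_p = m·N/2 = 3.933·69/2 = 135.688500
base radius r_b = r_p·cos α = 135.688500·cos 19.188° = 128.150356
roll angle φ = 32.022° = 0.55888933 rad
x = r_b·(cos φ + φ·sin φ) = 128.150356·(0.84784456 + 0.55888933·0.53024485) = 146.628709
y = r_b·(sin φ − φ·cos φ) = 128.150356·(0.53024485 − 0.55888933·0.84784456) = 7.226856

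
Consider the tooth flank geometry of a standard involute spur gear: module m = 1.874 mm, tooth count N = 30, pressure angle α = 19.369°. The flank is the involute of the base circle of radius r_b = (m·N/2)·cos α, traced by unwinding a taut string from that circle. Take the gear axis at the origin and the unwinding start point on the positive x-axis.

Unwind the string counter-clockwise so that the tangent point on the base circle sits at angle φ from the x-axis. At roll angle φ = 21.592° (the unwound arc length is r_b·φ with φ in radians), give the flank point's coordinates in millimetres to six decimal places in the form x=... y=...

pitch radius r_p = m·N/2 = 1.874·30/2 = 28.110000
base radius r_b = r_p·cos α = 28.110000·cos 19.369° = 26.519037
roll angle φ = 21.592° = 0.37685149 rad
x = r_b·(cos φ + φ·sin φ) = 26.519037·(0.92982788 + 0.37685149·0.36799473) = 28.335783
y = r_b·(sin φ − φ·cos φ) = 26.519037·(0.36799473 − 0.37685149·0.92982788) = 0.466409

x=28.335783 y=0.466409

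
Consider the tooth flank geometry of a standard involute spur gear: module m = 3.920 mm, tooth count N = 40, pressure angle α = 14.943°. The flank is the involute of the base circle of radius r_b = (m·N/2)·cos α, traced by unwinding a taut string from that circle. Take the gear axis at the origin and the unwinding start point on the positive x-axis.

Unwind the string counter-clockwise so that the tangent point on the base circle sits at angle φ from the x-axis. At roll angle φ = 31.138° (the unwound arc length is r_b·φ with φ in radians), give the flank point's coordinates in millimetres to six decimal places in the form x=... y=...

x=86.122403 y=3.934385

pitch radius r_p = m·N/2 = 3.920·40/2 = 78.400000
base radius r_b = r_p·cos α = 78.400000·cos 14.943° = 75.748734
roll angle φ = 31.138° = 0.54346062 rad
x = r_b·(cos φ + φ·sin φ) = 75.748734·(0.85592432 + 0.54346062·0.51710111) = 86.122403
y = r_b·(sin φ − φ·cos φ) = 75.748734·(0.51710111 − 0.54346062·0.85592432) = 3.934385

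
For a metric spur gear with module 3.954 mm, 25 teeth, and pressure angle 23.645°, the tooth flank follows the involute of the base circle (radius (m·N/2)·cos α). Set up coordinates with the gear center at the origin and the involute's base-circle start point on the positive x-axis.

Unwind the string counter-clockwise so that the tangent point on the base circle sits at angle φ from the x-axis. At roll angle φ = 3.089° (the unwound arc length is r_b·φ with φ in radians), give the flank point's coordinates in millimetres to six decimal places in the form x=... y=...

x=45.341425 y=0.002364

pitch radius r_p = m·N/2 = 3.954·25/2 = 49.425000
base radius r_b = r_p·cos α = 49.425000·cos 23.645° = 45.275673
roll angle φ = 3.089° = 0.05391322 rad
x = r_b·(cos φ + φ·sin φ) = 45.275673·(0.99854703 + 0.05391322·0.05388711) = 45.341425
y = r_b·(sin φ − φ·cos φ) = 45.275673·(0.05388711 − 0.05391322·0.99854703) = 0.002364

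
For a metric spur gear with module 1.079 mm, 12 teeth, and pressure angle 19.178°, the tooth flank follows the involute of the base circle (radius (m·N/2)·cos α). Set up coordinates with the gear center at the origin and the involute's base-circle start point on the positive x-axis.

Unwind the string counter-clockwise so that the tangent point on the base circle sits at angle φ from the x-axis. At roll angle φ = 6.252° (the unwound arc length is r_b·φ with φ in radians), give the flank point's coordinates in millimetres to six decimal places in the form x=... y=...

pitch radius r_p = m·N/2 = 1.079·12/2 = 6.474000
base radius r_b = r_p·cos α = 6.474000·cos 19.178° = 6.114710
roll angle φ = 6.252° = 0.10911798 rad
x = r_b·(cos φ + φ·sin φ) = 6.114710·(0.99405254 + 0.10911798·0.10890157) = 6.151005
y = r_b·(sin φ − φ·cos φ) = 6.114710·(0.10890157 − 0.10911798·0.99405254) = 0.002645

x=6.151005 y=0.002645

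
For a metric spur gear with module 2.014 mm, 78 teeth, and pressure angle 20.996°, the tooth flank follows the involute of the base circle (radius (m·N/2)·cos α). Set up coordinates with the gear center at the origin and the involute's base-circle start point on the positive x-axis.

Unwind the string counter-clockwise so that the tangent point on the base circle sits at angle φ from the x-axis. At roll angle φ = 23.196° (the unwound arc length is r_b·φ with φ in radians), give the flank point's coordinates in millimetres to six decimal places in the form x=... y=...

x=79.096466 y=1.595522

pitch radius r_p = m·N/2 = 2.014·78/2 = 78.546000
base radius r_b = r_p·cos α = 78.546000·cos 20.996° = 73.330973
roll angle φ = 23.196° = 0.40484657 rad
x = r_b·(cos φ + φ·sin φ) = 73.330973·(0.91916284 + 0.40484657·0.39387774) = 79.096466
y = r_b·(sin φ − φ·cos φ) = 73.330973·(0.39387774 − 0.40484657·0.91916284) = 1.595522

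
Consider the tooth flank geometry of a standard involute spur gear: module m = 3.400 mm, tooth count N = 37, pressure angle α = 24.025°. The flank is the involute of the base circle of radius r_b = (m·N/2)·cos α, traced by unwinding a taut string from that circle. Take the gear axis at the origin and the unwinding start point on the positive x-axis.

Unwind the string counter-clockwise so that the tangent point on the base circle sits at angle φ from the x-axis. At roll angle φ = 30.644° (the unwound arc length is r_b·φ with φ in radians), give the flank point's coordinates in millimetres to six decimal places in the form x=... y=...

x=65.089467 y=2.846881

pitch radius r_p = m·N/2 = 3.400·37/2 = 62.900000
base radius r_b = r_p·cos α = 62.900000·cos 24.025° = 57.450841
roll angle φ = 30.644° = 0.53483870 rad
x = r_b·(cos φ + φ·sin φ) = 57.450841·(0.86035086 + 0.53483870·0.50970227) = 65.089467
y = r_b·(sin φ − φ·cos φ) = 57.450841·(0.50970227 − 0.53483870·0.86035086) = 2.846881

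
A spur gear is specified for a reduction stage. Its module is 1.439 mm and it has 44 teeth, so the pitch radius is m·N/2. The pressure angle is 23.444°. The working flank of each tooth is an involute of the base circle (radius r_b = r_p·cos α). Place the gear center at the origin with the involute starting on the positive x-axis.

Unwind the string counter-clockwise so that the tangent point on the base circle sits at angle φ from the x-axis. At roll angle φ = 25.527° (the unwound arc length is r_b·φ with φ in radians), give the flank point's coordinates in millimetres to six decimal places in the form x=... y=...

pitch radius r_p = m·N/2 = 1.439·44/2 = 31.658000
base radius r_b = r_p·cos α = 31.658000·cos 23.444° = 29.044612
roll angle φ = 25.527° = 0.44553020 rad
x = r_b·(cos φ + φ·sin φ) = 29.044612·(0.90238231 + 0.44553020·0.43093638) = 31.785769
y = r_b·(sin φ − φ·cos φ) = 29.044612·(0.43093638 − 0.44553020·0.90238231) = 0.839326

x=31.785769 y=0.839326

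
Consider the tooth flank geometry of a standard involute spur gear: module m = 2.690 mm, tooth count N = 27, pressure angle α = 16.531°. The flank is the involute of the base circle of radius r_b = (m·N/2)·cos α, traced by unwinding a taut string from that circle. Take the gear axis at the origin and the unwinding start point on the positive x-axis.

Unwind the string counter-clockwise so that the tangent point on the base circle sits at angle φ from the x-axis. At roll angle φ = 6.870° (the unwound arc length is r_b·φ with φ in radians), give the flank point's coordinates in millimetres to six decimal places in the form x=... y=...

x=35.063314 y=0.019976

pitch radius r_p = m·N/2 = 2.690·27/2 = 36.315000
base radius r_b = r_p·cos α = 36.315000·cos 16.531° = 34.813953
roll angle φ = 6.870° = 0.11990412 rad
x = r_b·(cos φ + φ·sin φ) = 34.813953·(0.99282011 + 0.11990412·0.11961702) = 35.063314
y = r_b·(sin φ − φ·cos φ) = 34.813953·(0.11961702 − 0.11990412·0.99282011) = 0.019976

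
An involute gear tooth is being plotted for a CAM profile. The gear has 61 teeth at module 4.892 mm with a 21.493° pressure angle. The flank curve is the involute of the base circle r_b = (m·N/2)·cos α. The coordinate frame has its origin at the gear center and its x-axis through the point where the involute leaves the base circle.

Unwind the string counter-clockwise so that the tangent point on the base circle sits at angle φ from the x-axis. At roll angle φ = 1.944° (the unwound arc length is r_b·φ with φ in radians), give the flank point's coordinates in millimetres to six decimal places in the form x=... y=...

pitch radius r_p = m·N/2 = 4.892·61/2 = 149.206000
base radius r_b = r_p·cos α = 149.206000·cos 21.493° = 138.830564
roll angle φ = 1.944° = 0.03392920 rad
x = r_b·(cos φ + φ·sin φ) = 138.830564·(0.99942446 + 0.03392920·0.03392269) = 138.910451
y = r_b·(sin φ − φ·cos φ) = 138.830564·(0.03392269 − 0.03392920·0.99942446) = 0.001807

x=138.910451 y=0.001807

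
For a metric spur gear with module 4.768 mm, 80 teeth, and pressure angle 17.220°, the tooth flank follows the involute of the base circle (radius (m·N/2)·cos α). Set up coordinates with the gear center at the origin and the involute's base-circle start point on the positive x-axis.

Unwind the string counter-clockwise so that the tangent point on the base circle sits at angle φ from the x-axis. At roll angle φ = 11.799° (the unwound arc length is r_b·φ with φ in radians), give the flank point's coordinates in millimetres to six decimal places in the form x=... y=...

x=185.992866 y=0.528059

pitch radius r_p = m·N/2 = 4.768·80/2 = 190.720000
base radius r_b = r_p·cos α = 190.720000·cos 17.220° = 182.170992
roll angle φ = 11.799° = 0.20593140 rad
x = r_b·(cos φ + φ·sin φ) = 182.170992·(0.97887096 + 0.20593140·0.20447897) = 185.992866
y = r_b·(sin φ − φ·cos φ) = 182.170992·(0.20447897 − 0.20593140·0.97887096) = 0.528059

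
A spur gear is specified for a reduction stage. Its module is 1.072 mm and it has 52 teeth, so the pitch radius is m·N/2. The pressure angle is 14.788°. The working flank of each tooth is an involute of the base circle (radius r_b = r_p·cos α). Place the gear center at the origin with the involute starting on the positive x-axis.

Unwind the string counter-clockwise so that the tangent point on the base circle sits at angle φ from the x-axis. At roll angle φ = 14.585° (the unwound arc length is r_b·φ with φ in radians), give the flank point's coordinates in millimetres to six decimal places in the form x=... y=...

pitch radius r_p = m·N/2 = 1.072·52/2 = 27.872000
base radius r_b = r_p·cos α = 27.872000·cos 14.788° = 26.948792
roll angle φ = 14.585° = 0.25455627 rad
x = r_b·(cos φ + φ·sin φ) = 26.948792·(0.96777513 + 0.25455627·0.25181600) = 27.807824
y = r_b·(sin φ − φ·cos φ) = 26.948792·(0.25181600 − 0.25455627·0.96777513) = 0.147215

x=27.807824 y=0.147215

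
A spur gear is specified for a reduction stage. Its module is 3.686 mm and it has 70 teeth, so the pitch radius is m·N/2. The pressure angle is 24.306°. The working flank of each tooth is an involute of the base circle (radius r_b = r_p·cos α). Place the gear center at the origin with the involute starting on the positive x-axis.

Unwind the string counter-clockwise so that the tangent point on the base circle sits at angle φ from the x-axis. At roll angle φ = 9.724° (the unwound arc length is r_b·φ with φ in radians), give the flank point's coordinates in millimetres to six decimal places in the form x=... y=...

x=119.255680 y=0.191033

pitch radius r_p = m·N/2 = 3.686·70/2 = 129.010000
base radius r_b = r_p·cos α = 129.010000·cos 24.306° = 117.574577
roll angle φ = 9.724° = 0.16971582 rad
x = r_b·(cos φ + φ·sin φ) = 117.574577·(0.98563281 + 0.16971582·0.16890226) = 119.255680
y = r_b·(sin φ − φ·cos φ) = 117.574577·(0.16890226 − 0.16971582·0.98563281) = 0.191033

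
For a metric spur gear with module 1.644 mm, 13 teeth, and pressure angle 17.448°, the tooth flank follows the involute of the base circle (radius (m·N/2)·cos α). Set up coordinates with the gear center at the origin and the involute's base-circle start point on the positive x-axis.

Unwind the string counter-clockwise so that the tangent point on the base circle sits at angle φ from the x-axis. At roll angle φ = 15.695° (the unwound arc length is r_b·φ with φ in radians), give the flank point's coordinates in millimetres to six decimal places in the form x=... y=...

pitch radius r_p = m·N/2 = 1.644·13/2 = 10.686000
base radius r_b = r_p·cos α = 10.686000·cos 17.448° = 10.194331
roll angle φ = 15.695° = 0.27392943 rad
x = r_b·(cos φ + φ·sin φ) = 10.194331·(0.96271536 + 0.27392943·0.27051643) = 10.569664
y = r_b·(sin φ − φ·cos φ) = 10.194331·(0.27051643 − 0.27392943·0.96271536) = 0.069325

x=10.569664 y=0.069325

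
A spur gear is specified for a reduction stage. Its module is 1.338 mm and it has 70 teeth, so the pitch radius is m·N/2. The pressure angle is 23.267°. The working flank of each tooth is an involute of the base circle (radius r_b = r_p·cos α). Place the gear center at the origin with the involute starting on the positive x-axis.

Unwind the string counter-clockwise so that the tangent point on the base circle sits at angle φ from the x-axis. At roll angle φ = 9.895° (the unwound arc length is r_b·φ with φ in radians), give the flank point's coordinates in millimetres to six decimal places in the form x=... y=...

x=43.658297 y=0.073646

pitch radius r_p = m·N/2 = 1.338·70/2 = 46.830000
base radius r_b = r_p·cos α = 46.830000·cos 23.267° = 43.021506
roll angle φ = 9.895° = 0.17270033 rad
x = r_b·(cos φ + φ·sin φ) = 43.021506·(0.98512433 + 0.17270033·0.17184313) = 43.658297
y = r_b·(sin φ − φ·cos φ) = 43.021506·(0.17184313 − 0.17270033·0.98512433) = 0.073646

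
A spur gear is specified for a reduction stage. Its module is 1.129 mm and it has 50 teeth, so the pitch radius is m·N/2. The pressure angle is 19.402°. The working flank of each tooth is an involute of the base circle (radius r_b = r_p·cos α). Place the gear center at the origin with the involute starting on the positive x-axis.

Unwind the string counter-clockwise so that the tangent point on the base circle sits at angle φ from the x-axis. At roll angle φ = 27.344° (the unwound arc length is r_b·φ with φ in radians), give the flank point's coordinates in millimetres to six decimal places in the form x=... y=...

x=29.483414 y=0.942792

pitch radius r_p = m·N/2 = 1.129·50/2 = 28.225000
base radius r_b = r_p·cos α = 28.225000·cos 19.402° = 26.622132
roll angle φ = 27.344° = 0.47724283 rad
x = r_b·(cos φ + φ·sin φ) = 26.622132·(0.88826475 + 0.47724283·0.45933183) = 29.483414
y = r_b·(sin φ − φ·cos φ) = 26.622132·(0.45933183 − 0.47724283·0.88826475) = 0.942792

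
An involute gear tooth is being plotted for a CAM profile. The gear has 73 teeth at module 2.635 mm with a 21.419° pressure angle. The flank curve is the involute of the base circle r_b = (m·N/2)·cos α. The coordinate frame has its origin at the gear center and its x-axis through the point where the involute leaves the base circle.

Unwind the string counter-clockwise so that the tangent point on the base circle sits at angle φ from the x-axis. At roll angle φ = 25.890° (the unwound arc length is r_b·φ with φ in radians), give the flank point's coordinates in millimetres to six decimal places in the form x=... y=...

x=98.214394 y=2.697778

pitch radius r_p = m·N/2 = 2.635·73/2 = 96.177500
base radius r_b = r_p·cos α = 96.177500·cos 21.419° = 89.534979
roll angle φ = 25.890° = 0.45186574 rad
x = r_b·(cos φ + φ·sin φ) = 89.534979·(0.89963400 + 0.45186574·0.43664478) = 98.214394
y = r_b·(sin φ − φ·cos φ) = 89.534979·(0.43664478 − 0.45186574·0.89963400) = 2.697778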